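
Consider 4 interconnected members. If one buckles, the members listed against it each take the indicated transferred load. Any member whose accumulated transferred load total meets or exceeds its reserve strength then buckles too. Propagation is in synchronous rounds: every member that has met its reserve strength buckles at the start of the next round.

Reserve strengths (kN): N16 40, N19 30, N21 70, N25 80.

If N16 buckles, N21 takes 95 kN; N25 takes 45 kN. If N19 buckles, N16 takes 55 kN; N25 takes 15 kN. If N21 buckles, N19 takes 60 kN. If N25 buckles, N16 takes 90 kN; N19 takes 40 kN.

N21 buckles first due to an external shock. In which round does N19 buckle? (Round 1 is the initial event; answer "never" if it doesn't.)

Round 1 — N21 buckles (initial).
  N19: +60 → 60 ≥ 30
Round 2 — N19 buckles.
  N16: +55 → 55 ≥ 40
  N25: +15 → 15 < 80
Round 3 — N16 buckles.
  N25: +45 → 60 < 80
No further bucklings.

2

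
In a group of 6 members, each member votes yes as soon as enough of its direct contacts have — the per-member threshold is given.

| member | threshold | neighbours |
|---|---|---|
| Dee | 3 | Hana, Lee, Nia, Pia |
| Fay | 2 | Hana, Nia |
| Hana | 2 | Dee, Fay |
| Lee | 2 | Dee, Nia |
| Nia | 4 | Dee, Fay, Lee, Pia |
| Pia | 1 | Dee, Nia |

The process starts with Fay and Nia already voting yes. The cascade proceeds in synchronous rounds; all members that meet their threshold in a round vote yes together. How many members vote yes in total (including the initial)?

3

Round 1 — Fay, Nia vote yes (initial).
Round 2 — checking thresholds:
  Dee: 1 of 4 neighbours < 3, not yet.
  Hana: 1 of 2 neighbours < 2, not yet.
  Lee: 1 of 2 neighbours < 2, not yet.
  Pia: 1 of 2 neighbours ≥ 1, votes yes.
Round 3 — no new yes votes; cascade stops.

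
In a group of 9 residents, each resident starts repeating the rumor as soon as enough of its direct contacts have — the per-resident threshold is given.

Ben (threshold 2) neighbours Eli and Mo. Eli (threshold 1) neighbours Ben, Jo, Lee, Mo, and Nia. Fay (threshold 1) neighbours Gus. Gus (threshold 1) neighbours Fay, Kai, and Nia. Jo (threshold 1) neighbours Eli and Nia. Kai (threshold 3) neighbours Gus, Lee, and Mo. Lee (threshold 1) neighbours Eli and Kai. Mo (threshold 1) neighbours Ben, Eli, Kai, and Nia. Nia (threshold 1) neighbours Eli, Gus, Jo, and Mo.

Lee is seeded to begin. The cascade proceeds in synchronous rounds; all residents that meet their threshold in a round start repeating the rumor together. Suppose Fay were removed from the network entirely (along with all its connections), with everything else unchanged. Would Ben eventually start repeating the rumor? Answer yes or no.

yes

With Fay removed:
Round 1 — Lee starts repeating the rumor (initial).
Round 2 — checking thresholds:
  Eli: 1 of 5 neighbours ≥ 1, starts repeating the rumor.
  Kai: 1 of 3 neighbours < 3, not yet.
Round 3 — checking thresholds:
  Ben: 1 of 2 neighbours < 2, not yet.
  Jo: 1 of 2 neighbours ≥ 1, starts repeating the rumor.
  Kai: 1 of 3 neighbours < 3, not yet.
  Mo: 1 of 4 neighbours ≥ 1, starts repeating the rumor.
  Nia: 1 of 4 neighbours ≥ 1, starts repeating the rumor.
Round 4 — checking thresholds:
  Ben: 2 of 2 neighbours ≥ 2, starts repeating the rumor.
  Gus: 1 of 2 neighbours ≥ 1, starts repeating the rumor.
  Kai: 2 of 3 neighbours < 3, not yet.
Round 5 — checking thresholds:
  Kai: 3 of 3 neighbours ≥ 3, starts repeating the rumor.
Round 6 — no new spreads; cascade stops.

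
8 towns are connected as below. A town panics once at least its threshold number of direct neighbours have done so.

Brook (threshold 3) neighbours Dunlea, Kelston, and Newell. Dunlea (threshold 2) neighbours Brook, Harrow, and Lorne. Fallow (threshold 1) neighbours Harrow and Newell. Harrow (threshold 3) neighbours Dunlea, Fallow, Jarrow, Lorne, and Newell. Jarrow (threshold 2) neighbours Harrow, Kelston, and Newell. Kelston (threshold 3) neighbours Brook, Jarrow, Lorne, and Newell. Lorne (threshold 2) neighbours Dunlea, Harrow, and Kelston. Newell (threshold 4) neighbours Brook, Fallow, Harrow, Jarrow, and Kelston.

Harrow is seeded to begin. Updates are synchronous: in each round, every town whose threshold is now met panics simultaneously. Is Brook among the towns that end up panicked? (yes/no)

no

Round 1 — Harrow panics (initial).
Round 2 — checking thresholds:
  Dunlea: 1 of 3 neighbours < 2, below threshold.
  Fallow: 1 of 2 neighbours ≥ 1, panics.
  Jarrow: 1 of 3 neighbours < 2, below threshold.
  Lorne: 1 of 3 neighbours < 2, below threshold.
  Newell: 1 of 5 neighbours < 4, below threshold.
Round 3 — no new panics; cascade stops.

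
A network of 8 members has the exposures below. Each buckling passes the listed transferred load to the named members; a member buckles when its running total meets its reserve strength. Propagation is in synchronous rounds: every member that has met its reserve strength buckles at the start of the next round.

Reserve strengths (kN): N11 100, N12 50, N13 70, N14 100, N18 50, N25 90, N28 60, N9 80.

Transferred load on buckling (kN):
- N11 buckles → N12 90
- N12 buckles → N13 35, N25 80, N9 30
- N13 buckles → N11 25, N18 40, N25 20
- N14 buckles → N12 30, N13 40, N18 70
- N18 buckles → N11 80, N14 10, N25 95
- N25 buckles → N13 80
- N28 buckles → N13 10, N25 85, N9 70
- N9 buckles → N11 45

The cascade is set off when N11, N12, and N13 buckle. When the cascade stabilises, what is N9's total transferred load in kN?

Round 1 — N11, N12, N13 buckle (initial).
  N18: +40 → 40 < 50
  N25: +80+20 → 100 ≥ 90
  N9: +30 → 30 < 80
Round 2 — N25 buckles.
No further bucklings.

30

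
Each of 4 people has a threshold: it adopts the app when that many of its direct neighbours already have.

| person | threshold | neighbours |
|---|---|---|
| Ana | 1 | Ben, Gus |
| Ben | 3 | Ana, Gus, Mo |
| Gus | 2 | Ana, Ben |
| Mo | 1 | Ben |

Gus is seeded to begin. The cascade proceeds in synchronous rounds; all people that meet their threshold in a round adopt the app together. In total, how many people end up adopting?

2

Round 1 — Gus adopts the app (initial).
Round 2 — checking thresholds:
  Ana: 1 of 2 neighbours ≥ 1, adopts the app.
  Ben: 1 of 3 neighbours < 3, below threshold.
Round 3 — no new adoptions; cascade stops.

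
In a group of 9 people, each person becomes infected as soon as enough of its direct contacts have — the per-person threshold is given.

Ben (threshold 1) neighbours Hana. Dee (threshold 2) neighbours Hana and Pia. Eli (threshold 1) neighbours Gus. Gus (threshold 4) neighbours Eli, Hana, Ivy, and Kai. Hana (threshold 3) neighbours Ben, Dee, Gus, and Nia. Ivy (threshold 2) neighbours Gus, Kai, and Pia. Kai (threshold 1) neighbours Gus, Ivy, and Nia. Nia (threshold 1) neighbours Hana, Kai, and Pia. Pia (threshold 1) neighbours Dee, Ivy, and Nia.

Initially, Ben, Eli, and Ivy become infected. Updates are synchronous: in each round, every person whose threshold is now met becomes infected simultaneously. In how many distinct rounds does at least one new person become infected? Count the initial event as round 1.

3

Round 1 — Ben, Eli, Ivy become infected (initial).
Round 2 — checking thresholds:
  Gus: 2 of 4 neighbours < 4, holds.
  Hana: 1 of 4 neighbours < 3, holds.
  Kai: 1 of 3 neighbours ≥ 1, becomes infected.
  Pia: 1 of 3 neighbours ≥ 1, becomes infected.
Round 3 — checking thresholds:
  Dee: 1 of 2 neighbours < 2, holds.
  Gus: 3 of 4 neighbours < 4, holds.
  Hana: 1 of 4 neighbours < 3, holds.
  Nia: 2 of 3 neighbours ≥ 1, becomes infected.
Round 4 — no new infections; cascade stops.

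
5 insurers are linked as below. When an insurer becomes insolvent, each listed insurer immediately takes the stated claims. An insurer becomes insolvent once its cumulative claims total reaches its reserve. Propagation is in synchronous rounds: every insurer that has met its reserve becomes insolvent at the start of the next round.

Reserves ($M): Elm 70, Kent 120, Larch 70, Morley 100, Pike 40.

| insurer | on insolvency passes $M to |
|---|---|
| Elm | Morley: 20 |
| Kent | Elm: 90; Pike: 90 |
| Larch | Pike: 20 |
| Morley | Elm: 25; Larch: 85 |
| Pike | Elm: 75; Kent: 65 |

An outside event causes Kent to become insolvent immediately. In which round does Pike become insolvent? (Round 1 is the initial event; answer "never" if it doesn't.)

Round 1 — Kent becomes insolvent (initial).
  Elm: +90 → 90 ≥ 70
  Pike: +90 → 90 ≥ 40
Round 2 — Elm, Pike become insolvent.
  Morley: +20 → 20 < 100
No further insolvencies.

2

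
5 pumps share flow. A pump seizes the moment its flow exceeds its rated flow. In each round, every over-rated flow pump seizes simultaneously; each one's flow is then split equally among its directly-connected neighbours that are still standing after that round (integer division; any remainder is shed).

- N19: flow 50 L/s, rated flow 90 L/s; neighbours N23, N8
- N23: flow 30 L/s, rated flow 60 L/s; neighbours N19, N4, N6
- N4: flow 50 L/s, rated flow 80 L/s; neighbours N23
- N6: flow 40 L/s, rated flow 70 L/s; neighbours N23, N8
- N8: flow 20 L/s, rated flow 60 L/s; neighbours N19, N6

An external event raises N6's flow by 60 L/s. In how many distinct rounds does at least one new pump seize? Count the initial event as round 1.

Round 1 — N6 at 100 > 70. N6 seizes.
  N6 sheds 100 L/s to N23, N8: 50 each.
    N23: 30+50 = 80 > 60
    N8: 20+50 = 70 > 60
Round 2 — N23, N8 seize.
  N23 sheds 80 L/s to N19, N4: 40 each.
    N19: 50+40 = 90 ≤ 90
    N4: 50+40 = 90 > 80
  N8 sheds 70 L/s to N19: 70 each.
    N19: 90+70 = 160 > 90
Round 3 — N19, N4 seize.
  N19 sheds 160 L/s: no online neighbours, lost.
  N4 sheds 90 L/s: no online neighbours, lost.
No further seizures.

3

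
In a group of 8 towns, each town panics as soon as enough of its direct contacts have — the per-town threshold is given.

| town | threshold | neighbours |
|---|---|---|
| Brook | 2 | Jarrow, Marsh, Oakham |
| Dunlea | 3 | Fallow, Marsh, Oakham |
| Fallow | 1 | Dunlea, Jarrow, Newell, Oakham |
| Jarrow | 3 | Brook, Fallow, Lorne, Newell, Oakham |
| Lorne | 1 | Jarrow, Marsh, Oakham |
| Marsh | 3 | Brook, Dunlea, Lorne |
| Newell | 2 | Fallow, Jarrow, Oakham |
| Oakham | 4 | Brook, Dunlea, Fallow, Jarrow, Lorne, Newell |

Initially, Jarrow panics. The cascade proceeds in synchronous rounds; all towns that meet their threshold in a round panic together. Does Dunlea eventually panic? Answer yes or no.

Round 1 — Jarrow panics (initial).
Round 2 — checking thresholds:
  Brook: 1 of 3 neighbours < 2, not yet.
  Fallow: 1 of 4 neighbours ≥ 1, panics.
  Lorne: 1 of 3 neighbours ≥ 1, panics.
  Newell: 1 of 3 neighbours < 2, not yet.
  Oakham: 1 of 6 neighbours < 4, not yet.
Round 3 — checking thresholds:
  Brook: 1 of 3 neighbours < 2, not yet.
  Dunlea: 1 of 3 neighbours < 3, not yet.
  Marsh: 1 of 3 neighbours < 3, not yet.
  Newell: 2 of 3 neighbours ≥ 2, panics.
  Oakham: 3 of 6 neighbours < 4, not yet.
Round 4 — checking thresholds:
  Brook: 1 of 3 neighbours < 2, not yet.
  Dunlea: 1 of 3 neighbours < 3, not yet.
  Marsh: 1 of 3 neighbours < 3, not yet.
  Oakham: 4 of 6 neighbours ≥ 4, panics.
Round 5 — checking thresholds:
  Brook: 2 of 3 neighbours ≥ 2, panics.
  Dunlea: 2 of 3 neighbours < 3, not yet.
  Marsh: 1 of 3 neighbours < 3, not yet.
Round 6 — no new panics; cascade stops.

no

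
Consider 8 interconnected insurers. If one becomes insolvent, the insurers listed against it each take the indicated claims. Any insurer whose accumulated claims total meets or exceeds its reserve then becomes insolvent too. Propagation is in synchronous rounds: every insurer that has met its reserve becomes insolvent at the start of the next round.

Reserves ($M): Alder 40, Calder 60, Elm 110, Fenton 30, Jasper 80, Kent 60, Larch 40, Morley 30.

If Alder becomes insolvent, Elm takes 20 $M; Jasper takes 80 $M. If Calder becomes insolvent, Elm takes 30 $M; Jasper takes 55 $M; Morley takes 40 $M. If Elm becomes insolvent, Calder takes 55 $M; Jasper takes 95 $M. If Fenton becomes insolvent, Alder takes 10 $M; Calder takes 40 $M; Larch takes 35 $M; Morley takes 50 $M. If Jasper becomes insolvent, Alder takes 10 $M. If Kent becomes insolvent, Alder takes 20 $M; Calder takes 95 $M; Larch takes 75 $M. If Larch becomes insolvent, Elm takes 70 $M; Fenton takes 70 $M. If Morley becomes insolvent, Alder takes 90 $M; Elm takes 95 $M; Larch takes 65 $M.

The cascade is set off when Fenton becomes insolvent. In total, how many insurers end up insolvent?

7

Round 1 — Fenton becomes insolvent (initial).
  Alder: +10 → 10 < 40
  Calder: +40 → 40 < 60
  Larch: +35 → 35 < 40
  Morley: +50 → 50 ≥ 30
Round 2 — Morley becomes insolvent.
  Alder: +90 → 100 ≥ 40
  Elm: +95 → 95 < 110
  Larch: +65 → 100 ≥ 40
Round 3 — Alder, Larch become insolvent.
  Elm: +20+70 → 185 ≥ 110
  Jasper: +80 → 80 ≥ 80
Round 4 — Elm, Jasper become insolvent.
  Calder: +55 → 95 ≥ 60
Round 5 — Calder becomes insolvent.
No further insolvencies.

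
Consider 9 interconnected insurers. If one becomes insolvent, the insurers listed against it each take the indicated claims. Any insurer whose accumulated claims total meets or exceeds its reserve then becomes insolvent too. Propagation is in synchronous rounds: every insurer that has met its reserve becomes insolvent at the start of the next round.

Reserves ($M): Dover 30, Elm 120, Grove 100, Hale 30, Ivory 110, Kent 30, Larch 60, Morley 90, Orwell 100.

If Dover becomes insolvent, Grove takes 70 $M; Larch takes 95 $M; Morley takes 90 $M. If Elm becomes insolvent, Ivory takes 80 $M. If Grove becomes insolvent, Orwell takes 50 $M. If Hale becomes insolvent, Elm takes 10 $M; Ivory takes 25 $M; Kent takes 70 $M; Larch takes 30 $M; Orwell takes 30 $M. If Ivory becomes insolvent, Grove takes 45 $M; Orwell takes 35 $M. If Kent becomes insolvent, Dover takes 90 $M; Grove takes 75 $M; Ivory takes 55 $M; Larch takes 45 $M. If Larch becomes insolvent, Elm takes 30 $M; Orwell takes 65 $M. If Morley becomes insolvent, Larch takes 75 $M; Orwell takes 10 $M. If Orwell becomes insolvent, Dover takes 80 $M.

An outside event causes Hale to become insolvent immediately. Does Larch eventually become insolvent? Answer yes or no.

Round 1 — Hale becomes insolvent (initial).
  Elm: +10 → 10 < 120
  Ivory: +25 → 25 < 110
  Kent: +70 → 70 ≥ 30
  Larch: +30 → 30 < 60
  Orwell: +30 → 30 < 100
Round 2 — Kent becomes insolvent.
  Dover: +90 → 90 ≥ 30
  Grove: +75 → 75 < 100
  Ivory: +55 → 80 < 110
  Larch: +45 → 75 ≥ 60
Round 3 — Dover, Larch become insolvent.
  Elm: +30 → 40 < 120
  Grove: +70 → 145 ≥ 100
  Morley: +90 → 90 ≥ 90
  Orwell: +65 → 95 < 100
Round 4 — Grove, Morley become insolvent.
  Orwell: +50+10 → 155 ≥ 100
Round 5 — Orwell becomes insolvent.
No further insolvencies.

yes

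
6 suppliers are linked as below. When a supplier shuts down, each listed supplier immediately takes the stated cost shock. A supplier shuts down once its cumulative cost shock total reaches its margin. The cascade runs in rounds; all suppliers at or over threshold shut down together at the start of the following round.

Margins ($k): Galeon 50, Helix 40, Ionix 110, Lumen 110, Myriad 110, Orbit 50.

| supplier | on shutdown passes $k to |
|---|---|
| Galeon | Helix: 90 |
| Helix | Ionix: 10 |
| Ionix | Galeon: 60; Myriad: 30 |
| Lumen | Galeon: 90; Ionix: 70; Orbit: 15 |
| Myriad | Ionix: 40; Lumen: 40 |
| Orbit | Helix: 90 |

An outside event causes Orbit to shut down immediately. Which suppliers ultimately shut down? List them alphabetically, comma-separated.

Helix, Orbit

Round 1 — Orbit shuts down (initial).
  Helix: +90 → 90 ≥ 40
Round 2 — Helix shuts down.
  Ionix: +10 → 10 < 110
No further shutdowns.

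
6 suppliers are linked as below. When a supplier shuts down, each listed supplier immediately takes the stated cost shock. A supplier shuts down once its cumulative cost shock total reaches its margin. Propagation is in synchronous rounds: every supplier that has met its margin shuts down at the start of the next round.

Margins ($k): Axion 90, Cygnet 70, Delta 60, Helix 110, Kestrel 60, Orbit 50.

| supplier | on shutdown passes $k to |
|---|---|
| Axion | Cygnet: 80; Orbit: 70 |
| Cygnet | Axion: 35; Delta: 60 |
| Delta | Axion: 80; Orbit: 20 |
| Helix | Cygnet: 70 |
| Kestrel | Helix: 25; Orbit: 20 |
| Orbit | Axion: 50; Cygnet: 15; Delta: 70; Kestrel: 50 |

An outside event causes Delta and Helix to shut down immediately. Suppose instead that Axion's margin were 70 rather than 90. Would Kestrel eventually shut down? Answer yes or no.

With Axion's margin at 70:
Round 1 — Delta, Helix shut down (initial).
  Axion: +80 → 80 ≥ 70
  Cygnet: +70 → 70 ≥ 70
  Orbit: +20 → 20 < 50
Round 2 — Axion, Cygnet shut down.
  Orbit: +70 → 90 ≥ 50
Round 3 — Orbit shuts down.
  Kestrel: +50 → 50 < 60
No further shutdowns.

no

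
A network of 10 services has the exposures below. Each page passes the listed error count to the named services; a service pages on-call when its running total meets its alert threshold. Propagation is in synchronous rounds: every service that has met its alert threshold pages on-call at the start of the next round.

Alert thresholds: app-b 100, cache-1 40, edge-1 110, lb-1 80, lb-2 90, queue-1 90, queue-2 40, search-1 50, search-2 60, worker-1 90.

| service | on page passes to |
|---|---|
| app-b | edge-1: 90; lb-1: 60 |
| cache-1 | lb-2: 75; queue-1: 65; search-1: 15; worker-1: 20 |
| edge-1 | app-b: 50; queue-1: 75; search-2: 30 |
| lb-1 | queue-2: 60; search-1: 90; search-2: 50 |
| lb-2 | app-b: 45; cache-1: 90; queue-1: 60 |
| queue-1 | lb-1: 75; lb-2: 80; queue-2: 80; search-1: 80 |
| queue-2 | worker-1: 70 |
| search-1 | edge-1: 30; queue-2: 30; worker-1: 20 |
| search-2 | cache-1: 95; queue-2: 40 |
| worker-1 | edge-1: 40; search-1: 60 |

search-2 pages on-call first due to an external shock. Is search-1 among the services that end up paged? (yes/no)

yes

Round 1 — search-2 pages on-call (initial).
  cache-1: +95 → 95 ≥ 40
  queue-2: +40 → 40 ≥ 40
Round 2 — cache-1, queue-2 page on-call.
  lb-2: +75 → 75 < 90
  queue-1: +65 → 65 < 90
  search-1: +15 → 15 < 50
  worker-1: +20+70 → 90 ≥ 90
Round 3 — worker-1 pages on-call.
  edge-1: +40 → 40 < 110
  search-1: +60 → 75 ≥ 50
Round 4 — search-1 pages on-call.
  edge-1: +30 → 70 < 110
No further pages.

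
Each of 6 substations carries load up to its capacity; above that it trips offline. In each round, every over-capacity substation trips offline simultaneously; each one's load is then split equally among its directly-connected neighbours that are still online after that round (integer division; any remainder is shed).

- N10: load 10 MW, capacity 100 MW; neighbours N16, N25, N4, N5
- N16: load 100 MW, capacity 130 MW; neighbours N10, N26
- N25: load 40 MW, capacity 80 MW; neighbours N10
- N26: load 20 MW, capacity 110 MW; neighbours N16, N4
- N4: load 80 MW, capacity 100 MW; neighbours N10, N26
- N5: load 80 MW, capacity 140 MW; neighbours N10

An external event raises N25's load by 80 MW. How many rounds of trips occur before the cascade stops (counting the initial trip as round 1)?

4

Round 1 — N25 at 120 > 80. N25 trips offline.
  N25 sheds 120 MW to N10: 120 each.
    N10: 10+120 = 130 > 100
Round 2 — N10 trips offline.
  N10 sheds 130 MW to N16, N4, N5: 43 each (1 lost).
    N16: 100+43 = 143 > 130
    N4: 80+43 = 123 > 100
    N5: 80+43 = 123 ≤ 140
Round 3 — N16, N4 trip offline.
  N16 sheds 143 MW to N26: 143 each.
    N26: 20+143 = 163 > 110
  N4 sheds 123 MW to N26: 123 each.
    N26: 163+123 = 286 > 110
Round 4 — N26 trips offline.
  N26 sheds 286 MW: no online neighbours, lost.
No further trips.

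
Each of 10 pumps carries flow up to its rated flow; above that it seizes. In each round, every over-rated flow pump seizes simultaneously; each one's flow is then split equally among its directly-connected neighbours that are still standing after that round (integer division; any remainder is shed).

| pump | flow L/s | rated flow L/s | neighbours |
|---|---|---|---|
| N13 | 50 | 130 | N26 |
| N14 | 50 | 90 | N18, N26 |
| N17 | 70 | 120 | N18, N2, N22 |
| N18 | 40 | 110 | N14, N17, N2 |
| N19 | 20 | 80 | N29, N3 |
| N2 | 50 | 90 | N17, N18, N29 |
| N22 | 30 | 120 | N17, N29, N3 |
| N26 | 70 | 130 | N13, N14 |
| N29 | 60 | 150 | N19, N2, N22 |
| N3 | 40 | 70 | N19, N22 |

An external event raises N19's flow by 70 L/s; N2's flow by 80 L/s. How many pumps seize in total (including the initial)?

3

Round 1 — N19 at 90 > 80; N2 at 130 > 90. N19, N2 seize.
  N19 sheds 90 L/s to N29, N3: 45 each.
    N29: 60+45 = 105 ≤ 150
    N3: 40+45 = 85 > 70
  N2 sheds 130 L/s to N17, N18, N29: 43 each (1 lost).
    N17: 70+43 = 113 ≤ 120
    N18: 40+43 = 83 ≤ 110
    N29: 105+43 = 148 ≤ 150
Round 2 — N3 seizes.
  N3 sheds 85 L/s to N22: 85 each.
    N22: 30+85 = 115 ≤ 120
No further seizures.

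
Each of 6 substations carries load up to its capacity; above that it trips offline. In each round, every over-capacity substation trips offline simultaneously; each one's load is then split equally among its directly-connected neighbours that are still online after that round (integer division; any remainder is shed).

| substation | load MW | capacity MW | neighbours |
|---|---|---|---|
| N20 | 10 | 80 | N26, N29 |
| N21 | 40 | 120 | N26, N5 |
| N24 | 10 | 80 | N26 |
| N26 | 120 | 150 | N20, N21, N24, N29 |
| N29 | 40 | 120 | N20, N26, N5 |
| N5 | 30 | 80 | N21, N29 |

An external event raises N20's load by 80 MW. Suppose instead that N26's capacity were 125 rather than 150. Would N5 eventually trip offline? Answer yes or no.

With N26's capacity at 125:
Round 1 — N20 at 90 > 80. N20 trips offline.
  N20 sheds 90 MW to N26, N29: 45 each.
    N26: 120+45 = 165 > 125
    N29: 40+45 = 85 ≤ 120
Round 2 — N26 trips offline.
  N26 sheds 165 MW to N21, N24, N29: 55 each.
    N21: 40+55 = 95 ≤ 120
    N24: 10+55 = 65 ≤ 80
    N29: 85+55 = 140 > 120
Round 3 — N29 trips offline.
  N29 sheds 140 MW to N5: 140 each.
    N5: 30+140 = 170 > 80
Round 4 — N5 trips offline.
  N5 sheds 170 MW to N21: 170 each.
    N21: 95+170 = 265 > 120
Round 5 — N21 trips offline.
  N21 sheds 265 MW: no online neighbours, lost.
No further trips.

yes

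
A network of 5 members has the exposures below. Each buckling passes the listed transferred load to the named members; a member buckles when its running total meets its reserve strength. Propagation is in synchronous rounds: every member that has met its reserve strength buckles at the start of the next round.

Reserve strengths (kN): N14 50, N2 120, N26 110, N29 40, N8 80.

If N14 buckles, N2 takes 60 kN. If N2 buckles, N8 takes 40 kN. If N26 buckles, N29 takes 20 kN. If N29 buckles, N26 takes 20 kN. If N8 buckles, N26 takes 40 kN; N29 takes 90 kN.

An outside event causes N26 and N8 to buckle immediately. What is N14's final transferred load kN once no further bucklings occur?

0

Round 1 — N26, N8 buckle (initial).
  N29: +20+90 → 110 ≥ 40
Round 2 — N29 buckles.
No further bucklings.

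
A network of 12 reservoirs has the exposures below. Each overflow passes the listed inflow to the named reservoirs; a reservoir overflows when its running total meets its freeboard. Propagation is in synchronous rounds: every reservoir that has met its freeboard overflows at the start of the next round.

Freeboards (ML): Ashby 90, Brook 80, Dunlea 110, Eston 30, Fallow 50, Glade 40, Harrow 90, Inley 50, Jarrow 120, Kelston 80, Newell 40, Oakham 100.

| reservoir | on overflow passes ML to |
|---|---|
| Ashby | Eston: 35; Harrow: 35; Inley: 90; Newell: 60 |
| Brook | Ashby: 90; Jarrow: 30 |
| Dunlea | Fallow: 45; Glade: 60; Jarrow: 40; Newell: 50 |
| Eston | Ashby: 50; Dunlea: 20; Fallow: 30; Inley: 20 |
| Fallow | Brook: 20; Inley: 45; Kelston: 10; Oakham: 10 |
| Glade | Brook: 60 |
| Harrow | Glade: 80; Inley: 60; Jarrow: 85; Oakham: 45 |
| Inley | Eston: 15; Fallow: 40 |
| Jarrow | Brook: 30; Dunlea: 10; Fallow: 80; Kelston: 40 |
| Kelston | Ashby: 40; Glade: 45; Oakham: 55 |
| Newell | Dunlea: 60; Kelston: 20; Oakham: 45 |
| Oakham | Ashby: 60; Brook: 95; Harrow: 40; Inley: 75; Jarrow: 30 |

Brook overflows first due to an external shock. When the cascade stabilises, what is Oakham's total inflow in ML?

55

Round 1 — Brook overflows (initial).
  Ashby: +90 → 90 ≥ 90
  Jarrow: +30 → 30 < 120
Round 2 — Ashby overflows.
  Eston: +35 → 35 ≥ 30
  Harrow: +35 → 35 < 90
  Inley: +90 → 90 ≥ 50
  Newell: +60 → 60 ≥ 40
Round 3 — Eston, Inley, Newell overflow.
  Dunlea: +20+60 → 80 < 110
  Fallow: +30+40 → 70 ≥ 50
  Kelston: +20 → 20 < 80
  Oakham: +45 → 45 < 100
Round 4 — Fallow overflows.
  Kelston: +10 → 30 < 80
  Oakham: +10 → 55 < 100
No further overflows.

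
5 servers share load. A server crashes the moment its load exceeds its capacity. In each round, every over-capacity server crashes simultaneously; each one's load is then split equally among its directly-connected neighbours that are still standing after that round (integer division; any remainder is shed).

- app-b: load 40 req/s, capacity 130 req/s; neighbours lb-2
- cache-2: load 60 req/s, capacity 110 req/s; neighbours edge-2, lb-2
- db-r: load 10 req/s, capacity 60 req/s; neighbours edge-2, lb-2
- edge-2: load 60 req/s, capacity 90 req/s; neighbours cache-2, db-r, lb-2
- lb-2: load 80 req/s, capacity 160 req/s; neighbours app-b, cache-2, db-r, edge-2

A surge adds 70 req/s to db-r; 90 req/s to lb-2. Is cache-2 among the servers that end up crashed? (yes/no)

Round 1 — db-r at 80 > 60; lb-2 at 170 > 160. db-r, lb-2 crash.
  db-r sheds 80 req/s to edge-2: 80 each.
    edge-2: 60+80 = 140 > 90
  lb-2 sheds 170 req/s to app-b, cache-2, edge-2: 56 each (2 lost).
    app-b: 40+56 = 96 ≤ 130
    cache-2: 60+56 = 116 > 110
    edge-2: 140+56 = 196 > 90
Round 2 — cache-2, edge-2 crash.
  cache-2 sheds 116 req/s: no online neighbours, lost.
  edge-2 sheds 196 req/s: no online neighbours, lost.
No further crashes.

yes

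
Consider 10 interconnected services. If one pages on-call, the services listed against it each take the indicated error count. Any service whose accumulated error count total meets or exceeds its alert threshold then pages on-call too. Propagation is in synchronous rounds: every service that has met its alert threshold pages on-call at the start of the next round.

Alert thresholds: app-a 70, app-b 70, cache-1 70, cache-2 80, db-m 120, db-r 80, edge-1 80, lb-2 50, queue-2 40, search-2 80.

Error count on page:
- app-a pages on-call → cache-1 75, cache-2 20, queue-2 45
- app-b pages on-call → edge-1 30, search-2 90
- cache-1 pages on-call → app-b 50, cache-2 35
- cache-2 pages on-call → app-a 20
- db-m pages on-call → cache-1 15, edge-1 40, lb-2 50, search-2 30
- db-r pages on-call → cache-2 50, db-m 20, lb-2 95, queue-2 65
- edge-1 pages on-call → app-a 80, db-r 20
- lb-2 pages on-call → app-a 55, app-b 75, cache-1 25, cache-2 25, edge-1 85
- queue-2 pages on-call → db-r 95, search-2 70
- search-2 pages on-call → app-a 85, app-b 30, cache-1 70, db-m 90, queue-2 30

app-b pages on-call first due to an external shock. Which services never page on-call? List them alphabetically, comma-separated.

Round 1 — app-b pages on-call (initial).
  edge-1: +30 → 30 < 80
  search-2: +90 → 90 ≥ 80
Round 2 — search-2 pages on-call.
  app-a: +85 → 85 ≥ 70
  cache-1: +70 → 70 ≥ 70
  db-m: +90 → 90 < 120
  queue-2: +30 → 30 < 40
Round 3 — app-a, cache-1 page on-call.
  cache-2: +20+35 → 55 < 80
  queue-2: +45 → 75 ≥ 40
Round 4 — queue-2 pages on-call.
  db-r: +95 → 95 ≥ 80
Round 5 — db-r pages on-call.
  cache-2: +50 → 105 ≥ 80
  db-m: +20 → 110 < 120
  lb-2: +95 → 95 ≥ 50
Round 6 — cache-2, lb-2 page on-call.
  edge-1: +85 → 115 ≥ 80
Round 7 — edge-1 pages on-call.
No further pages.

db-m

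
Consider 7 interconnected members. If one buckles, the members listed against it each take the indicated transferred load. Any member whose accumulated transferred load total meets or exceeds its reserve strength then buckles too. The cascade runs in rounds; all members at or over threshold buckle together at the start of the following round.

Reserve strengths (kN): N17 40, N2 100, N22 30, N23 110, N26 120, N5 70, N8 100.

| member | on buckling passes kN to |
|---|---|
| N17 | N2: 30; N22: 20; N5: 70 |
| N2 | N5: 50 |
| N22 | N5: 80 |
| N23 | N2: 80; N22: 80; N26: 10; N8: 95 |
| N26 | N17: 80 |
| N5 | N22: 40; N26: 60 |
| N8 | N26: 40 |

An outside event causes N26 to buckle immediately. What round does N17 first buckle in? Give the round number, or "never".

Round 1 — N26 buckles (initial).
  N17: +80 → 80 ≥ 40
Round 2 — N17 buckles.
  N2: +30 → 30 < 100
  N22: +20 → 20 < 30
  N5: +70 → 70 ≥ 70
Round 3 — N5 buckles.
  N22: +40 → 60 ≥ 30
Round 4 — N22 buckles.
No further bucklings.

2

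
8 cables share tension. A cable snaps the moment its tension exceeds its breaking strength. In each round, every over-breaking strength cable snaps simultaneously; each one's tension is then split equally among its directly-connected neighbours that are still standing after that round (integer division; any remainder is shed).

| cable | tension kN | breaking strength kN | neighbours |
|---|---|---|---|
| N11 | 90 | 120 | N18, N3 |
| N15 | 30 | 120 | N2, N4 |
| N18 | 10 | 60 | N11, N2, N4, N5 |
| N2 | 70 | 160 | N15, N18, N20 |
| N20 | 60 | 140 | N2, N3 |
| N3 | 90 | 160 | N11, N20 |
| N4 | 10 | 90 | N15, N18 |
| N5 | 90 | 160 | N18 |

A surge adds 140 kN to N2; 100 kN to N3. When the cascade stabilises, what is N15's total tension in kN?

Round 1 — N2 at 210 > 160; N3 at 190 > 160. N2, N3 snap.
  N2 sheds 210 kN to N15, N18, N20: 70 each.
    N15: 30+70 = 100 ≤ 120
    N18: 10+70 = 80 > 60
    N20: 60+70 = 130 ≤ 140
  N3 sheds 190 kN to N11, N20: 95 each.
    N11: 90+95 = 185 > 120
    N20: 130+95 = 225 > 140
Round 2 — N11, N18, N20 snap.
  N11 sheds 185 kN: no online neighbours, lost.
  N18 sheds 80 kN to N4, N5: 40 each.
    N4: 10+40 = 50 ≤ 90
    N5: 90+40 = 130 ≤ 160
  N20 sheds 225 kN: no online neighbours, lost.
No further breaks.

100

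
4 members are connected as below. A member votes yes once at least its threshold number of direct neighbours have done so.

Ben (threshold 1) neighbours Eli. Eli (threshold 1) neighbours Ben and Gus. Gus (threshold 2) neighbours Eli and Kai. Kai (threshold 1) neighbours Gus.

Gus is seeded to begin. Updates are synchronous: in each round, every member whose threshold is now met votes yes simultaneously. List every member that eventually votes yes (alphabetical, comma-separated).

Round 1 — Gus votes yes (initial).
Round 2 — checking thresholds:
  Eli: 1 of 2 neighbours ≥ 1, votes yes.
  Kai: 1 of 1 neighbours ≥ 1, votes yes.
Round 3 — checking thresholds:
  Ben: 1 of 1 neighbours ≥ 1, votes yes.
Round 4 — no new yes votes; cascade stops.

Ben, Eli, Gus, Kai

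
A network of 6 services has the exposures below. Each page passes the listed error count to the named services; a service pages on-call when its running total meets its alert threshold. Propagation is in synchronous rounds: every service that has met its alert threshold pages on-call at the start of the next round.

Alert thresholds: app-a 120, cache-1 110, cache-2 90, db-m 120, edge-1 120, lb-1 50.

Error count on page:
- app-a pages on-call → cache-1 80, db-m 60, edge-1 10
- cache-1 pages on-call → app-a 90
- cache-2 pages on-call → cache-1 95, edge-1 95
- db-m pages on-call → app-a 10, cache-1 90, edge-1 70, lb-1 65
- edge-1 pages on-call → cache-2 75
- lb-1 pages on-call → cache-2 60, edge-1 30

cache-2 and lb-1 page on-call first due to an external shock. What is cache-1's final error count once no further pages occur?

95

Round 1 — cache-2, lb-1 page on-call (initial).
  cache-1: +95 → 95 < 110
  edge-1: +95+30 → 125 ≥ 120
Round 2 — edge-1 pages on-call.
No further pages.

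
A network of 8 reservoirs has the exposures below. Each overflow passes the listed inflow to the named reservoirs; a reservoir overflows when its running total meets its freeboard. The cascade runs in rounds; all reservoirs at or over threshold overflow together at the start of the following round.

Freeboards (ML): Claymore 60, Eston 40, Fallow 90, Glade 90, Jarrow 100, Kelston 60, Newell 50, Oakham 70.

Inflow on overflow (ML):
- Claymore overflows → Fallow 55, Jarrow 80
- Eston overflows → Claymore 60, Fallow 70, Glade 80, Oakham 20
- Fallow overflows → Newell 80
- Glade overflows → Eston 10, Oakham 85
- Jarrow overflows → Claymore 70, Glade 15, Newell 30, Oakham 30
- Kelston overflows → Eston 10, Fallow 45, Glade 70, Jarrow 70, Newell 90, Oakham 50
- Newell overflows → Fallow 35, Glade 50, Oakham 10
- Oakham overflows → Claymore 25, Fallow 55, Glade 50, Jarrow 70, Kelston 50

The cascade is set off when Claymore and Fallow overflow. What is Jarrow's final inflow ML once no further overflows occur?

Round 1 — Claymore, Fallow overflow (initial).
  Jarrow: +80 → 80 < 100
  Newell: +80 → 80 ≥ 50
Round 2 — Newell overflows.
  Glade: +50 → 50 < 90
  Oakham: +10 → 10 < 70
No further overflows.

80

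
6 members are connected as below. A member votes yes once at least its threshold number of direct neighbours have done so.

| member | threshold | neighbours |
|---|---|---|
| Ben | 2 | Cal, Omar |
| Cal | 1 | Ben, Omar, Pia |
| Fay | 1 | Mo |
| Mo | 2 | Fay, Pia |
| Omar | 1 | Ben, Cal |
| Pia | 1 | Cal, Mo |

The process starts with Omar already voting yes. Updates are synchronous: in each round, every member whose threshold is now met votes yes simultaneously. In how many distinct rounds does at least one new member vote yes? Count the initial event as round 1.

3

Round 1 — Omar votes yes (initial).
Round 2 — checking thresholds:
  Ben: 1 of 2 neighbours < 2, holds.
  Cal: 1 of 3 neighbours ≥ 1, votes yes.
Round 3 — checking thresholds:
  Ben: 2 of 2 neighbours ≥ 2, votes yes.
  Pia: 1 of 2 neighbours ≥ 1, votes yes.
Round 4 — no new yes votes; cascade stops.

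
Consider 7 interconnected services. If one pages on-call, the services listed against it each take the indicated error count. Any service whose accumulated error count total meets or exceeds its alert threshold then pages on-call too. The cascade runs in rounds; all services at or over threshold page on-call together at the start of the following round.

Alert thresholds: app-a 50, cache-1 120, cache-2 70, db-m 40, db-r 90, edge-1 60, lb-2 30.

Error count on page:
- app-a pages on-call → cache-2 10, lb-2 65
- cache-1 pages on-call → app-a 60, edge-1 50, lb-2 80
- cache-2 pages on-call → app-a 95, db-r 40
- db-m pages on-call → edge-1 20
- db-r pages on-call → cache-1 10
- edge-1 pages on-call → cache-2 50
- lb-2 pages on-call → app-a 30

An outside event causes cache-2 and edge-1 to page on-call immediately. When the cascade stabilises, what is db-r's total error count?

40

Round 1 — cache-2, edge-1 page on-call (initial).
  app-a: +95 → 95 ≥ 50
  db-r: +40 → 40 < 90
Round 2 — app-a pages on-call.
  lb-2: +65 → 65 ≥ 30
Round 3 — lb-2 pages on-call.
No further pages.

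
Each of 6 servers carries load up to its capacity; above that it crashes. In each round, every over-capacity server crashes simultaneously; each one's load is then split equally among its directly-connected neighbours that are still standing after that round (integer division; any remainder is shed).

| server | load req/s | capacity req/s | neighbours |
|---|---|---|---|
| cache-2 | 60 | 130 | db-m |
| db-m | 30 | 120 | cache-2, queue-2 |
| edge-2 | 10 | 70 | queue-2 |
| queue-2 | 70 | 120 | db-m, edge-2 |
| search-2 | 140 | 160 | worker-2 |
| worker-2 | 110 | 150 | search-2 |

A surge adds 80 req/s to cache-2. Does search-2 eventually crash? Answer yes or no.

Round 1 — cache-2 at 140 > 130. cache-2 crashes.
  cache-2 sheds 140 req/s to db-m: 140 each.
    db-m: 30+140 = 170 > 120
Round 2 — db-m crashes.
  db-m sheds 170 req/s to queue-2: 170 each.
    queue-2: 70+170 = 240 > 120
Round 3 — queue-2 crashes.
  queue-2 sheds 240 req/s to edge-2: 240 each.
    edge-2: 10+240 = 250 > 70
Round 4 — edge-2 crashes.
  edge-2 sheds 250 req/s: no online neighbours, lost.
No further crashes.

no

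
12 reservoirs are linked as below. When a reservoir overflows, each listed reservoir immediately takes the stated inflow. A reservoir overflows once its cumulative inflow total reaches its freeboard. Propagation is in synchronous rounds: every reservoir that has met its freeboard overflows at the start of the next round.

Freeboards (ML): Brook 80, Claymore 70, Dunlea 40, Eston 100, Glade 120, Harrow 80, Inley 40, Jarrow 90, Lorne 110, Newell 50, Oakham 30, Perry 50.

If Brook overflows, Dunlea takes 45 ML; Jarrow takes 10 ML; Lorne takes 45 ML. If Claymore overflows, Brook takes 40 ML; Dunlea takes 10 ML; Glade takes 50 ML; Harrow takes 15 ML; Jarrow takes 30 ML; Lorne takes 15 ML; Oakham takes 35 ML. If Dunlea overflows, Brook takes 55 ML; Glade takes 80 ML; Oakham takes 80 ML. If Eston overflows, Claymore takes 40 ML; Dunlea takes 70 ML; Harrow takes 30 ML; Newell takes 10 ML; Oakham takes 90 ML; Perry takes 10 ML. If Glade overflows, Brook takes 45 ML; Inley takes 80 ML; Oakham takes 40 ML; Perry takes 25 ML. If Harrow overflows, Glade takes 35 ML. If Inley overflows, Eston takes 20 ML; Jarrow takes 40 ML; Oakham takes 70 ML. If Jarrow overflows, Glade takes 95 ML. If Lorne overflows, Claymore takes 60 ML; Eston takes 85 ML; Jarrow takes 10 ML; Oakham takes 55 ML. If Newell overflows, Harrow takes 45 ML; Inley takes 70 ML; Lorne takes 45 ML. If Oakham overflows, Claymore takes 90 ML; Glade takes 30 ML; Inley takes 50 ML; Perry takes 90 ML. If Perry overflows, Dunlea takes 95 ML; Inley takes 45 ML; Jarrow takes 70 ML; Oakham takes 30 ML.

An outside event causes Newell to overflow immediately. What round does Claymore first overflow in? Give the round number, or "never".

4

Round 1 — Newell overflows (initial).
  Harrow: +45 → 45 < 80
  Inley: +70 → 70 ≥ 40
  Lorne: +45 → 45 < 110
Round 2 — Inley overflows.
  Eston: +20 → 20 < 100
  Jarrow: +40 → 40 < 90
  Oakham: +70 → 70 ≥ 30
Round 3 — Oakham overflows.
  Claymore: +90 → 90 ≥ 70
  Glade: +30 → 30 < 120
  Perry: +90 → 90 ≥ 50
Round 4 — Claymore, Perry overflow.
  Brook: +40 → 40 < 80
  Dunlea: +10+95 → 105 ≥ 40
  Glade: +50 → 80 < 120
  Harrow: +15 → 60 < 80
  Jarrow: +30+70 → 140 ≥ 90
  Lorne: +15 → 60 < 110
Round 5 — Dunlea, Jarrow overflow.
  Brook: +55 → 95 ≥ 80
  Glade: +80+95 → 255 ≥ 120
Round 6 — Brook, Glade overflow.
  Lorne: +45 → 105 < 110
No further overflows.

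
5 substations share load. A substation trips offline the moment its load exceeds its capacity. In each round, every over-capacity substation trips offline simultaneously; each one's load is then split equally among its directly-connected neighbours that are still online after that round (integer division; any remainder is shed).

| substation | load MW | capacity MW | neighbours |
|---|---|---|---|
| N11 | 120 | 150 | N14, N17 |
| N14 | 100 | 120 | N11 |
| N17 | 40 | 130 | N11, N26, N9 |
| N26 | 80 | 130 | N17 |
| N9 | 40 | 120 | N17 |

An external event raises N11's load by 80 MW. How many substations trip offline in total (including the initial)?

4

Round 1 — N11 at 200 > 150. N11 trips offline.
  N11 sheds 200 MW to N14, N17: 100 each.
    N14: 100+100 = 200 > 120
    N17: 40+100 = 140 > 130
Round 2 — N14, N17 trip offline.
  N14 sheds 200 MW: no online neighbours, lost.
  N17 sheds 140 MW to N26, N9: 70 each.
    N26: 80+70 = 150 > 130
    N9: 40+70 = 110 ≤ 120
Round 3 — N26 trips offline.
  N26 sheds 150 MW: no online neighbours, lost.
No further trips.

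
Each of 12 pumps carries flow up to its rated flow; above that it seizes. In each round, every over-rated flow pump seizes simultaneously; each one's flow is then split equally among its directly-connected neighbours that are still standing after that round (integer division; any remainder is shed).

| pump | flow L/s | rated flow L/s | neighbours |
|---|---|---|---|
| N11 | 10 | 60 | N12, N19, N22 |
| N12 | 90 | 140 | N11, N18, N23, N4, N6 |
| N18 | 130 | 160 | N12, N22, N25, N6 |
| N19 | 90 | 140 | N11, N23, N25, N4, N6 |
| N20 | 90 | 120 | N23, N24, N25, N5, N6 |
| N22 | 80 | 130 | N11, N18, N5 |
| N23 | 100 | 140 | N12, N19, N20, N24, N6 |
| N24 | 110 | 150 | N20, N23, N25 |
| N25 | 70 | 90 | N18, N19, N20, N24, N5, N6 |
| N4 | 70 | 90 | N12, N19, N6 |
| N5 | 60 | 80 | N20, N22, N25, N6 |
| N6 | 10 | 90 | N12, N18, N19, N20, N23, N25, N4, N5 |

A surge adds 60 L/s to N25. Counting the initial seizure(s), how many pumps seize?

Round 1 — N25 at 130 > 90. N25 seizes.
  N25 sheds 130 L/s to N18, N19, N20, N24, N5, N6: 21 each (4 lost).
    N18: 130+21 = 151 ≤ 160
    N19: 90+21 = 111 ≤ 140
    N20: 90+21 = 111 ≤ 120
    N24: 110+21 = 131 ≤ 150
    N5: 60+21 = 81 > 80
    N6: 10+21 = 31 ≤ 90
Round 2 — N5 seizes.
  N5 sheds 81 L/s to N20, N22, N6: 27 each.
    N20: 111+27 = 138 > 120
    N22: 80+27 = 107 ≤ 130
    N6: 31+27 = 58 ≤ 90
Round 3 — N20 seizes.
  N20 sheds 138 L/s to N23, N24, N6: 46 each.
    N23: 100+46 = 146 > 140
    N24: 131+46 = 177 > 150
    N6: 58+46 = 104 > 90
Round 4 — N23, N24, N6 seize.
  N23 sheds 146 L/s to N12, N19: 73 each.
    N12: 90+73 = 163 > 140
    N19: 111+73 = 184 > 140
  N24 sheds 177 L/s: no online neighbours, lost.
  N6 sheds 104 L/s to N12, N18, N19, N4: 26 each.
    N12: 163+26 = 189 > 140
    N18: 151+26 = 177 > 160
    N19: 184+26 = 210 > 140
    N4: 70+26 = 96 > 90
Round 5 — N12, N18, N19, N4 seize.
  N12 sheds 189 L/s to N11: 189 each.
    N11: 10+189 = 199 > 60
  N18 sheds 177 L/s to N22: 177 each.
    N22: 107+177 = 284 > 130
  N19 sheds 210 L/s to N11: 210 each.
    N11: 199+210 = 409 > 60
  N4 sheds 96 L/s: no online neighbours, lost.
Round 6 — N11, N22 seize.
  N11 sheds 409 L/s: no online neighbours, lost.
  N22 sheds 284 L/s: no online neighbours, lost.
No further seizures.

12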